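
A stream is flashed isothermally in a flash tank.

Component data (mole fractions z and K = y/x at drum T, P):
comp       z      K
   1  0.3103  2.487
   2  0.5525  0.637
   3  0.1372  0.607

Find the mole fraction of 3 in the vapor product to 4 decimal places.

Material balance + equilibrium reduce to Σ zᵢ(Kᵢ−1)/(1+β(Kᵢ−1)) = 0.
g(0) = ΣzᵢKᵢ − 1 = 0.2069 and g(1) = 1 − Σzᵢ/Kᵢ = -0.2181, so a root lies in (0, 1).
Iterate (Newton) starting at β = 0.55:
  β = 0.5500: g = -0.06555, g' = -0.3558 → β = 0.3658
  β = 0.3658: g = 0.00464, g' = -0.4136 → β = 0.3770
Converged at β = 0.3770.
Compositions from xᵢ = zᵢ/(1+β(Kᵢ−1)), yᵢ = Kᵢxᵢ:
  1: x = 0.1988, y = 0.4945
  2: x = 0.6401, y = 0.4077
  3: x = 0.1611, y = 0.0978

y_3 = 0.0978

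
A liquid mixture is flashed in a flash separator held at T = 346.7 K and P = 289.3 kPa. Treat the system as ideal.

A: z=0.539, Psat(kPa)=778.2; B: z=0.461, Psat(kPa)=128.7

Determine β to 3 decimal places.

Raoult's law: Kᵢ = Pᵢˢᵃᵗ/P = Pᵢˢᵃᵗ/289.3.
  K_A = 778.2/289.3 = 2.68994, K_B = 128.7/289.3 = 0.44487
Rachford–Rice: g(β) = Σ zᵢ(Kᵢ−1)/(1+β(Kᵢ−1)) = 0.
Feasibility: ΣzᵢKᵢ = 1.655, Σzᵢ/Kᵢ = 1.237 — both > 1, two phases present.
Newton–Raphson from β = 0.5:
  β = 0.500: g = 0.1395, g' = -0.724 → β = 0.693
  β = 0.693: g = 0.0040, g' = -0.702 → β = 0.698
Converged at β = 0.698.

β = 0.698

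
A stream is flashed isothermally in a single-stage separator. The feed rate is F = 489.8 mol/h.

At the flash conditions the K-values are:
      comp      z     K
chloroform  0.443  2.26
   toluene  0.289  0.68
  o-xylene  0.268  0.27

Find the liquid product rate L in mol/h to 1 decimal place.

L = 302.6 mol/h

Newton–Raphson from β = 0.5:
  β = 0.500: g = -0.0757, g' = -0.661 → β = 0.385
  β = 0.385: g = -0.0020, g' = -0.634 → β = 0.382
Converged at β = 0.382.
Then V = β·F = 0.3823·489.8 = 187.2 mol/h and L = F − V = 302.6 mol/h.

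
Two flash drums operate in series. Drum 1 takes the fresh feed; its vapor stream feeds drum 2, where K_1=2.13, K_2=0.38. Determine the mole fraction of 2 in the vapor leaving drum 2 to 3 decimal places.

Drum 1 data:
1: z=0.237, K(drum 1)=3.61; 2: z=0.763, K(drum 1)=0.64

Drum 1:
Binary case is linear: z₁(K₁−1)(1+ψ₁(K₂−1)) + z₂(K₂−1)(1+ψ₁(K₁−1)) = 0
⇒ ψ₁ = [z₁(K₁−1)+z₂(K₂−1)] / [−(K₁−1)(K₂−1)] = 0.3439/0.9396 = 0.366
Drum-1 compositions:
  1: x = 0.121, y = 0.438
  2: x = 0.879, y = 0.562
Drum-2 feed = drum-1 vapor: z₂ = (0.4376, 0.5624).
Drum 2:
Material balance + equilibrium reduce to Σ zᵢ(Kᵢ−1)/(1+ψ₂(Kᵢ−1)) = 0.
g(0) = ΣzᵢKᵢ − 1 = 0.146 and g(1) = 1 − Σzᵢ/Kᵢ = -0.685, so a root lies in (0, 1).
Binary case is linear: z₁(K₁−1)(1+ψ₂(K₂−1)) + z₂(K₂−1)(1+ψ₂(K₁−1)) = 0
⇒ ψ₂ = [z₁(K₁−1)+z₂(K₂−1)] / [−(K₁−1)(K₂−1)] = 0.1458/0.7006 = 0.208
  1: x = 0.354, y = 0.755
  2: x = 0.646, y = 0.245

y_2 (drum 2) = 0.245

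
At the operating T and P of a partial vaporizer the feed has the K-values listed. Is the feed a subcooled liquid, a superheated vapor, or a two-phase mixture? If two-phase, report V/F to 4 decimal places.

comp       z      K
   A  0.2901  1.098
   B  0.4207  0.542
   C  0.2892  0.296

subcooled liquid

ΣzᵢKᵢ = 0.6322; Σzᵢ/Kᵢ = 2.0174.
Since ΣzᵢKᵢ < 1 the mixture is below its bubble point — single liquid phase.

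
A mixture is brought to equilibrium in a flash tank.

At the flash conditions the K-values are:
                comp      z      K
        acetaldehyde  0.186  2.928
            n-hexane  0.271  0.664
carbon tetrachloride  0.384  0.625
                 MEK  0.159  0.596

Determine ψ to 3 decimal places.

ψ = 0.084

Newton–Raphson from ψ = 0.63:
  ψ = 0.630: g = -0.2283, g' = -0.329 → ψ = 0.000
  ψ = 0.000: g = 0.0593, g' = -0.802 → ψ = 0.074
  ψ = 0.074: g = 0.0062, g' = -0.646 → ψ = 0.083
  ψ = 0.083: g = 0.0001, g' = -0.631 → ψ = 0.084
Converged at ψ = 0.084.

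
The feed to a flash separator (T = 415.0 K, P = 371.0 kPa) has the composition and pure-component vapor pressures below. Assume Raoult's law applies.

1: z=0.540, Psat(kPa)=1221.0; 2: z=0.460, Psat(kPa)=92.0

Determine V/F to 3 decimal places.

Raoult's law: Kᵢ = Pᵢˢᵃᵗ/P = Pᵢˢᵃᵗ/371.0.
  K_1 = 1221.0/371.0 = 3.29111, K_2 = 92.0/371.0 = 0.24798
Material balance + equilibrium reduce to Σ zᵢ(Kᵢ−1)/(1+V/F(Kᵢ−1)) = 0.
g(0) = ΣzᵢKᵢ − 1 = 0.891 and g(1) = 1 − Σzᵢ/Kᵢ = -1.019, so a root lies in (0, 1).
Binary case is linear: z₁(K₁−1)(1+V/F(K₂−1)) + z₂(K₂−1)(1+V/F(K₁−1)) = 0
⇒ V/F = [z₁(K₁−1)+z₂(K₂−1)] / [−(K₁−1)(K₂−1)] = 0.8913/1.7230 = 0.517

V/F = 0.517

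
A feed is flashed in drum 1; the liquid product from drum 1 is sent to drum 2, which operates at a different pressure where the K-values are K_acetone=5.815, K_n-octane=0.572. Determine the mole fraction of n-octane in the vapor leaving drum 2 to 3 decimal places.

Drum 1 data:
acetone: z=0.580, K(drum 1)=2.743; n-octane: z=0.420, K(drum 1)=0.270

y_n-octane (drum 2) = 0.525

Drum 1:
Material balance + equilibrium reduce to Σ zᵢ(Kᵢ−1)/(1+ψ₁(Kᵢ−1)) = 0.
Feasibility: ΣzᵢKᵢ = 1.704, Σzᵢ/Kᵢ = 1.767 — both > 1, two phases present.
Binary case is linear: z₁(K₁−1)(1+ψ₁(K₂−1)) + z₂(K₂−1)(1+ψ₁(K₁−1)) = 0
⇒ ψ₁ = [z₁(K₁−1)+z₂(K₂−1)] / [−(K₁−1)(K₂−1)] = 0.7043/1.2724 = 0.554
Drum-1 compositions:
  acetone: x = 0.295, y = 0.810
  n-octane: x = 0.705, y = 0.190
Drum-2 feed = drum-1 liquid: z₂ = (0.2952, 0.7048).
Drum 2:
Let ψ₂ = V/F and solve Σ zᵢ(Kᵢ−1)/(1+ψ₂(Kᵢ−1)) = 0.
Check two-phase: ΣzᵢKᵢ = 2.120 > 1 and Σzᵢ/Kᵢ = 1.283 > 1, so g(0) = 1.120 > 0 and g(1) = -0.283 < 0.
Binary case is linear: z₁(K₁−1)(1+ψ₂(K₂−1)) + z₂(K₂−1)(1+ψ₂(K₁−1)) = 0
⇒ ψ₂ = [z₁(K₁−1)+z₂(K₂−1)] / [−(K₁−1)(K₂−1)] = 1.1197/2.0608 = 0.543
  acetone: x = 0.082, y = 0.475
  n-octane: x = 0.918, y = 0.525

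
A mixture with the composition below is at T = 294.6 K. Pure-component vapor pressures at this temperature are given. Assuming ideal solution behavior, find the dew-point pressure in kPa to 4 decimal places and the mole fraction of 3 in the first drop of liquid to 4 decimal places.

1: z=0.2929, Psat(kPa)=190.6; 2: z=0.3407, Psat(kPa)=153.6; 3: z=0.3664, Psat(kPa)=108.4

Pdew = 140.1562 kPa, x_3 = 0.4737

At the dew point ψ → 1, so Σzᵢ/Kᵢ = 1 with Kᵢ = Pᵢˢᵃᵗ/P ⇒ 1/P = Σzᵢ/Pᵢˢᵃᵗ.
1/P = 0.2929/190.6 + 0.3407/153.6 + 0.3664/108.4 = 0.0071349 ⇒ P = 140.1562 kPa
xᵢ = zᵢP/Pᵢˢᵃᵗ ⇒ x_3 = 0.3664·140.1562/108.4 = 0.4737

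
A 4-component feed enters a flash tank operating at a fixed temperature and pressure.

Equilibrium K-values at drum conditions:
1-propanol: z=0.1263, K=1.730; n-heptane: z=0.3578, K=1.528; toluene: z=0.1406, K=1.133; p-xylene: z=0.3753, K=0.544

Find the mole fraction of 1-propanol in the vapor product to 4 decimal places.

Newton–Raphson from ψ = 0.5:
  ψ = 0.5000: g = 0.01286, g' = -0.2317 → ψ = 0.5555
  ψ = 0.5555: g = -0.00011, g' = -0.2358 → ψ = 0.5550
Converged at ψ = 0.5550.
Compositions from xᵢ = zᵢ/(1+ψ(Kᵢ−1)), yᵢ = Kᵢxᵢ:
  1-propanol: x = 0.0899, y = 0.1555
  n-heptane: x = 0.2767, y = 0.4228
  toluene: x = 0.1309, y = 0.1483
  p-xylene: x = 0.5025, y = 0.2733

y_1-propanol = 0.1555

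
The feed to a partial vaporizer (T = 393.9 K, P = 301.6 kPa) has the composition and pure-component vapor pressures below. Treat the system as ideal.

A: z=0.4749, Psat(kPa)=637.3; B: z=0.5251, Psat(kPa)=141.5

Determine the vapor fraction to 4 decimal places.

ψ = 0.4229

Raoult's law: Kᵢ = Pᵢˢᵃᵗ/P = Pᵢˢᵃᵗ/301.6.
  K_A = 637.3/301.6 = 2.113064, K_B = 141.5/301.6 = 0.469164
Rachford–Rice: g(ψ) = Σ zᵢ(Kᵢ−1)/(1+ψ(Kᵢ−1)) = 0.
g(0) = ΣzᵢKᵢ − 1 = 0.2499 and g(1) = 1 − Σzᵢ/Kᵢ = -0.3440, so a root lies in (0, 1).
Binary case is linear: z₁(K₁−1)(1+ψ(K₂−1)) + z₂(K₂−1)(1+ψ(K₁−1)) = 0
⇒ ψ = [z₁(K₁−1)+z₂(K₂−1)] / [−(K₁−1)(K₂−1)] = 0.24985/0.59085 = 0.4229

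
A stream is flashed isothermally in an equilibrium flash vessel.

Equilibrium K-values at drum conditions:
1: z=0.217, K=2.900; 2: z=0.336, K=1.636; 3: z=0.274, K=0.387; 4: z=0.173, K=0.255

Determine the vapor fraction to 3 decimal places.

ψ = 0.398

Let ψ = V/F and solve Σ zᵢ(Kᵢ−1)/(1+ψ(Kᵢ−1)) = 0.
Check two-phase: ΣzᵢKᵢ = 1.329 > 1 and Σzᵢ/Kᵢ = 1.667 > 1, so g(0) = 0.329 > 0 and g(1) = -0.667 < 0.
Newton iteration, ψ⁰ = 0.5:
  ψ = 0.500: g = -0.0740, g' = -0.742 → ψ = 0.400
  ψ = 0.400: g = -0.0017, g' = -0.715 → ψ = 0.398
Converged at ψ = 0.398.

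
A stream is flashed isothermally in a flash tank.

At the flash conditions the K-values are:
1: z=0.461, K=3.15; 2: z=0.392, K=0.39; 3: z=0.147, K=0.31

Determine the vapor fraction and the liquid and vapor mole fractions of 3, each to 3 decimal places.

ψ = 0.478, x_3 = 0.219, y_3 = 0.068

Let ψ = V/F and solve Σ zᵢ(Kᵢ−1)/(1+ψ(Kᵢ−1)) = 0.
g(0) = ΣzᵢKᵢ − 1 = 0.651 and g(1) = 1 − Σzᵢ/Kᵢ = -0.626, so a root lies in (0, 1).
Newton–Raphson from ψ = 0.36:
  ψ = 0.360: g = 0.1174, g' = -1.041 → ψ = 0.473
  ψ = 0.473: g = 0.0050, g' = -0.966 → ψ = 0.478
Converged at ψ = 0.478.
Compositions from xᵢ = zᵢ/(1+ψ(Kᵢ−1)), yᵢ = Kᵢxᵢ:
  1: x = 0.227, y = 0.716
  2: x = 0.553, y = 0.216
  3: x = 0.219, y = 0.068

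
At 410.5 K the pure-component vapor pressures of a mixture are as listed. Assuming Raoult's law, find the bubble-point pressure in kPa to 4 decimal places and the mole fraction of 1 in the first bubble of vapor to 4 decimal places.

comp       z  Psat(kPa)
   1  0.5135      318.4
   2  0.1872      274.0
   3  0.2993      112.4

Pbub = 248.4325 kPa, y_1 = 0.6581

At the bubble point ψ → 0, so ΣzᵢKᵢ = 1 with Kᵢ = Pᵢˢᵃᵗ/P ⇒ P = ΣzᵢPᵢˢᵃᵗ.
P = 0.5135·318.4 + 0.1872·274.0 + 0.2993·112.4 = 248.4325 kPa
yᵢ = zᵢPᵢˢᵃᵗ/P ⇒ y_1 = 0.5135·318.4/248.4325 = 0.6581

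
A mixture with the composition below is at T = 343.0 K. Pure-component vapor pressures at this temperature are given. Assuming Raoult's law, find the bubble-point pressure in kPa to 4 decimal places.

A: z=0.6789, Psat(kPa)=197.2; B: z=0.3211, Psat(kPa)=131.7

At the bubble point ψ → 0, so ΣzᵢKᵢ = 1 with Kᵢ = Pᵢˢᵃᵗ/P ⇒ P = ΣzᵢPᵢˢᵃᵗ.
P = 0.6789·197.2 + 0.3211·131.7 = 176.1679 kPa

Pbub = 176.1679 kPa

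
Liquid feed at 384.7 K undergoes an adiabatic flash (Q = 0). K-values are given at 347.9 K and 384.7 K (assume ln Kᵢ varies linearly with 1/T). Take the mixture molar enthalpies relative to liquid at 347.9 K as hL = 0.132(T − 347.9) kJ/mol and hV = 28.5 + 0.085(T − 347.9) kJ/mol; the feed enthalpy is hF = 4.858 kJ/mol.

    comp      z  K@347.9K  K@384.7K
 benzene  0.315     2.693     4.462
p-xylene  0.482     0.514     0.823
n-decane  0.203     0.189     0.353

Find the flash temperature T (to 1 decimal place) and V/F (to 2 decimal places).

T = 349.8 K, V/F = 0.16

Adiabatic flash: solve Rachford–Rice at each trial T, then check hF = ψ·hV(T) + (1−ψ)·hL(T).
  T = 347.9 K: K = (2.693, 0.514, 0.189), RR gives ψ = 0.133, H_out = 3.800 kJ/mol
  T = 384.7 K: K = (4.462, 0.823, 0.353), RR gives ψ = 0.670, H_out = 22.789 kJ/mol
  T = 366.3 K: K = (3.511, 0.658, 0.262), RR gives ψ = 0.389, H_out = 13.181 kJ/mol
  T = 357.1 K: K = (3.085, 0.583, 0.224), RR gives ψ = 0.264, H_out = 8.619 kJ/mol
  T = 352.5 K: K = (2.885, 0.548, 0.206), RR gives ψ = 0.200, H_out = 6.267 kJ/mol
  T = 350.2 K: K = (2.788, 0.531, 0.197), RR gives ψ = 0.167, H_out = 5.051 kJ/mol
Linear interpolation between T = 347.9 (H_out = 3.800) and T = 350.2 (H_out = 5.051) on hF = 4.858 gives T ≈ 349.8 K, at which ψ = 0.16.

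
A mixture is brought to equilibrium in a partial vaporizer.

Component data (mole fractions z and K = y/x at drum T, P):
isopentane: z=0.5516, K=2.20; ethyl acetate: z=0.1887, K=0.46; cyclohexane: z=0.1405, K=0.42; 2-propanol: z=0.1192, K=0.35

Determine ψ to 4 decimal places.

Iterate (Newton) starting at ψ = 0.5:
  ψ = 0.5000: g = 0.04455, g' = -0.6178 → ψ = 0.5721
  ψ = 0.5721: g = -0.00029, g' = -0.6280 → ψ = 0.5717
Converged at ψ = 0.5717.

ψ = 0.5717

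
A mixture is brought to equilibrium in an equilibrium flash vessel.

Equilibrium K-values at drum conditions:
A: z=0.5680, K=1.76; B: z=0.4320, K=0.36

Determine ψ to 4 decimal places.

Material balance + equilibrium reduce to Σ zᵢ(Kᵢ−1)/(1+ψ(Kᵢ−1)) = 0.
Check two-phase: ΣzᵢKᵢ = 1.1552 > 1 and Σzᵢ/Kᵢ = 1.5227 > 1, so g(0) = 0.1552 > 0 and g(1) = -0.5227 < 0.
Binary case is linear: z₁(K₁−1)(1+ψ(K₂−1)) + z₂(K₂−1)(1+ψ(K₁−1)) = 0
⇒ ψ = [z₁(K₁−1)+z₂(K₂−1)] / [−(K₁−1)(K₂−1)] = 0.15520/0.48640 = 0.3191

ψ = 0.3191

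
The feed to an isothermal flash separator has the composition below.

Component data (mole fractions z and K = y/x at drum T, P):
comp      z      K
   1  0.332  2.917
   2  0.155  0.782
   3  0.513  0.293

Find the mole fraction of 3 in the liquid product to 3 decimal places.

Material balance + equilibrium reduce to Σ zᵢ(Kᵢ−1)/(1+β(Kᵢ−1)) = 0.
Feasibility: ΣzᵢKᵢ = 1.240, Σzᵢ/Kᵢ = 2.063 — both > 1, two phases present.
Newton–Raphson from β = 0.5:
  β = 0.500: g = -0.2740, g' = -0.941 → β = 0.209
  β = 0.209: g = -0.0064, g' = -0.983 → β = 0.202
Converged at β = 0.202.
Compositions from xᵢ = zᵢ/(1+β(Kᵢ−1)), yᵢ = Kᵢxᵢ:
  1: x = 0.239, y = 0.698
  2: x = 0.162, y = 0.127
  3: x = 0.599, y = 0.175

x_3 = 0.599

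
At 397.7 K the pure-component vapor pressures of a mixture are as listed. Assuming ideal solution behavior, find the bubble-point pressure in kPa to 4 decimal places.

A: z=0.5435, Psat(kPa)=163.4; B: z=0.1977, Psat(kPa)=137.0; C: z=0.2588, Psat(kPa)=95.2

At the bubble point ψ → 0, so ΣzᵢKᵢ = 1 with Kᵢ = Pᵢˢᵃᵗ/P ⇒ P = ΣzᵢPᵢˢᵃᵗ.
P = 0.5435·163.4 + 0.1977·137.0 + 0.2588·95.2 = 140.5306 kPa

Pbub = 140.5306 kPa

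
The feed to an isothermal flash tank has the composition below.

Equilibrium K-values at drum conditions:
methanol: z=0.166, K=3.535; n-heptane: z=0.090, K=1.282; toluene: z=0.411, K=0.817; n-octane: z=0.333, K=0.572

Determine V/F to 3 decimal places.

V/F = 0.345

Iterate (Newton) starting at V/F = 0.5:
  V/F = 0.500: g = -0.0563, g' = -0.328 → V/F = 0.329
  V/F = 0.329: g = 0.0069, g' = -0.422 → V/F = 0.345
Converged at V/F = 0.345.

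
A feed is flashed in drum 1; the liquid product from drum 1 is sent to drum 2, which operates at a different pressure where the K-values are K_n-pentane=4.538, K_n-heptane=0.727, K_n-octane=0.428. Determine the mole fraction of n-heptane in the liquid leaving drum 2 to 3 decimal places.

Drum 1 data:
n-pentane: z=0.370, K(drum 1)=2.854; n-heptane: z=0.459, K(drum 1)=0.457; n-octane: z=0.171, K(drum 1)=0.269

Drum 1:
Let ψ₁ = V/F and solve Σ zᵢ(Kᵢ−1)/(1+ψ₁(Kᵢ−1)) = 0.
Check two-phase: ΣzᵢKᵢ = 1.312 > 1 and Σzᵢ/Kᵢ = 1.770 > 1, so g(0) = 0.312 > 0 and g(1) = -0.770 < 0.
Newton iteration, ψ₁⁰ = 0.5:
  ψ₁ = 0.500: g = -0.1831, g' = -0.824 → ψ₁ = 0.278
  ψ₁ = 0.278: g = 0.0024, g' = -0.886 → ψ₁ = 0.281
Converged at ψ₁ = 0.281.
Drum-1 compositions:
  n-pentane: x = 0.243, y = 0.695
  n-heptane: x = 0.541, y = 0.247
  n-octane: x = 0.215, y = 0.058
Drum-2 feed = drum-1 liquid: z₂ = (0.2434, 0.5415, 0.2151).
Drum 2:
Rachford–Rice: g(ψ₂) = Σ zᵢ(Kᵢ−1)/(1+ψ₂(Kᵢ−1)) = 0.
Feasibility: ΣzᵢKᵢ = 1.590, Σzᵢ/Kᵢ = 1.301 — both > 1, two phases present.
Newton iteration, ψ₂⁰ = 0.5:
  ψ₂ = 0.500: g = -0.0325, g' = -0.590 → ψ₂ = 0.445
  ψ₂ = 0.445: g = 0.0013, g' = -0.639 → ψ₂ = 0.447
Converged at ψ₂ = 0.447.
  n-pentane: x = 0.094, y = 0.428
  n-heptane: x = 0.617, y = 0.448
  n-octane: x = 0.289, y = 0.124

x_n-heptane (drum 2) = 0.617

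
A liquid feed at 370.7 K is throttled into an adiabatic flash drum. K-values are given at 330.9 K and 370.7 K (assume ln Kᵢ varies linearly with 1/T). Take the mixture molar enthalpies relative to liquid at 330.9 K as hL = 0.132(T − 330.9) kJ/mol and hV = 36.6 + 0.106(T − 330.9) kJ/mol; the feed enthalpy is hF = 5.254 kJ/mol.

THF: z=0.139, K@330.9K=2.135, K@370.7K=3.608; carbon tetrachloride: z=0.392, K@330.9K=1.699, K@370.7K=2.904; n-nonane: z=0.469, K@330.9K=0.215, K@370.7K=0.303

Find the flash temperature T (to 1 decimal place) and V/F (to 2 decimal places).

Adiabatic flash: solve Rachford–Rice at each trial T, then check hF = ψ·hV(T) + (1−ψ)·hL(T).
  T = 330.9 K: K = (2.135, 1.699, 0.215), RR gives ψ = 0.097, H_out = 3.562 kJ/mol
  T = 370.7 K: K = (3.608, 2.904, 0.303), RR gives ψ = 0.535, H_out = 24.275 kJ/mol
  T = 350.8 K: K = (2.817, 2.255, 0.258), RR gives ψ = 0.378, H_out = 16.249 kJ/mol
  T = 340.9 K: K = (2.464, 1.967, 0.236), RR gives ψ = 0.264, H_out = 10.913 kJ/mol
  T = 335.9 K: K = (2.296, 1.830, 0.225), RR gives ψ = 0.190, H_out = 7.574 kJ/mol
  T = 333.4 K: K = (2.215, 1.764, 0.220), RR gives ψ = 0.146, H_out = 5.668 kJ/mol
  T = 332.1 K: K = (2.173, 1.730, 0.217), RR gives ψ = 0.121, H_out = 4.601 kJ/mol
Linear interpolation between T = 332.1 (H_out = 4.601) and T = 333.4 (H_out = 5.668) on hF = 5.254 gives T ≈ 332.9 K, at which ψ = 0.14.

T = 332.9 K, V/F = 0.14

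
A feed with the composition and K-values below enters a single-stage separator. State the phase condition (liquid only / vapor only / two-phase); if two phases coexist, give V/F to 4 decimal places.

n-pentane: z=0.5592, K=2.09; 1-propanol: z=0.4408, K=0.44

ΣzᵢKᵢ = 1.3627; Σzᵢ/Kᵢ = 1.2694.
Both exceed 1, so a two-phase solution exists.
Material balance + equilibrium reduce to Σ zᵢ(Kᵢ−1)/(1+ψ(Kᵢ−1)) = 0.
Binary case is linear: z₁(K₁−1)(1+ψ(K₂−1)) + z₂(K₂−1)(1+ψ(K₁−1)) = 0
⇒ ψ = [z₁(K₁−1)+z₂(K₂−1)] / [−(K₁−1)(K₂−1)] = 0.36268/0.61040 = 0.5942

two-phase, V/F = 0.5942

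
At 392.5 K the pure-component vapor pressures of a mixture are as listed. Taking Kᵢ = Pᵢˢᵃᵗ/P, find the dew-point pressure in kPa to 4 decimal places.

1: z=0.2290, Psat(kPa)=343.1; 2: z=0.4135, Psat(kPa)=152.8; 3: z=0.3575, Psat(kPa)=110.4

Pdew = 151.2443 kPa

At the dew point ψ → 1, so Σzᵢ/Kᵢ = 1 with Kᵢ = Pᵢˢᵃᵗ/P ⇒ 1/P = Σzᵢ/Pᵢˢᵃᵗ.
1/P = 0.2290/343.1 + 0.4135/152.8 + 0.3575/110.4 = 0.0066118 ⇒ P = 151.2443 kPa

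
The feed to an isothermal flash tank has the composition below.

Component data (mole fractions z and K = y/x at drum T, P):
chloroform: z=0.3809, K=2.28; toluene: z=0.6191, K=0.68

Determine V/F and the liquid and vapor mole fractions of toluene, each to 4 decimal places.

V/F = 0.7066, x_toluene = 0.8000, y_toluene = 0.5440

Rachford–Rice: g(V/F) = Σ zᵢ(Kᵢ−1)/(1+V/F(Kᵢ−1)) = 0.
Feasibility: ΣzᵢKᵢ = 1.2894, Σzᵢ/Kᵢ = 1.0775 — both > 1, two phases present.
Binary case is linear: z₁(K₁−1)(1+V/F(K₂−1)) + z₂(K₂−1)(1+V/F(K₁−1)) = 0
⇒ V/F = [z₁(K₁−1)+z₂(K₂−1)] / [−(K₁−1)(K₂−1)] = 0.28944/0.40960 = 0.7066
Compositions from xᵢ = zᵢ/(1+V/F(Kᵢ−1)), yᵢ = Kᵢxᵢ:
  chloroform: x = 0.2000, y = 0.4560
  toluene: x = 0.8000, y = 0.5440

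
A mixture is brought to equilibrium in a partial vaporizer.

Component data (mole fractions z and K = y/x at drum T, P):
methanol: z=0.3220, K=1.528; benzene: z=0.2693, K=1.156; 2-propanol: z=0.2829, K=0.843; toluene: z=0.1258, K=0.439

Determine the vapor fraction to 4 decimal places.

ψ = 0.6755

Newton iteration, ψ⁰ = 0.39:
  ψ = 0.3900: g = 0.04293, g' = -0.1403 → ψ = 0.6959
  ψ = 0.6959: g = -0.00341, g' = -0.1687 → ψ = 0.6757
  ψ = 0.6757: g = -0.00003, g' = -0.1655 → ψ = 0.6755
Converged at ψ = 0.6755.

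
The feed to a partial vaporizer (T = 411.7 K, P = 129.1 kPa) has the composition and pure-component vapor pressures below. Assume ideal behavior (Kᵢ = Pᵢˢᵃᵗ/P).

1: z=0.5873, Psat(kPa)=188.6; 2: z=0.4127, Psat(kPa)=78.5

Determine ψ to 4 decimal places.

ψ = 0.6030

Raoult's law: Kᵢ = Pᵢˢᵃᵗ/P = Pᵢˢᵃᵗ/129.1.
  K_1 = 188.6/129.1 = 1.460883, K_2 = 78.5/129.1 = 0.608056
Rachford–Rice: g(ψ) = Σ zᵢ(Kᵢ−1)/(1+ψ(Kᵢ−1)) = 0.
g(0) = ΣzᵢKᵢ − 1 = 0.1089 and g(1) = 1 − Σzᵢ/Kᵢ = -0.0807, so a root lies in (0, 1).
Newton iteration, ψ⁰ = 0.45:
  ψ = 0.4500: g = 0.02779, g' = -0.1790 → ψ = 0.6052
  ψ = 0.6052: g = -0.00041, g' = -0.1852 → ψ = 0.6030
Converged at ψ = 0.6030.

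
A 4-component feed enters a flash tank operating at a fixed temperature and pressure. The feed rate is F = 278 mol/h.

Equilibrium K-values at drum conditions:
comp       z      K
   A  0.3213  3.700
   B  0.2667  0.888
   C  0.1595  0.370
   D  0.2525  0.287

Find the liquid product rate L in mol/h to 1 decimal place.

Material balance + equilibrium reduce to Σ zᵢ(Kᵢ−1)/(1+V/F(Kᵢ−1)) = 0.
Feasibility: ΣzᵢKᵢ = 1.5571, Σzᵢ/Kᵢ = 1.6980 — both > 1, two phases present.
Iterate (Newton) starting at V/F = 0.66:
  V/F = 0.6600: g = -0.23249, g' = -0.9500 → V/F = 0.4153
  V/F = 0.4153: g = -0.01422, g' = -0.8994 → V/F = 0.3995
  V/F = 0.3995: g = 0.00008, g' = -0.9098 → V/F = 0.3996
Converged at V/F = 0.3996.
Then V = V/F·F = 0.3996·278 = 111.1 mol/h and L = F − V = 166.9 mol/h.

L = 166.9 mol/h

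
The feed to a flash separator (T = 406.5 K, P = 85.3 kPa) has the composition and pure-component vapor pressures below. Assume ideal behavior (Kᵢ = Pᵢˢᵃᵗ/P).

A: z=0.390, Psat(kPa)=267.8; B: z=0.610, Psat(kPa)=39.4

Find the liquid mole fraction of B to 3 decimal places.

x_B = 0.799

Raoult's law: Kᵢ = Pᵢˢᵃᵗ/P = Pᵢˢᵃᵗ/85.3.
  K_A = 267.8/85.3 = 3.13951, K_B = 39.4/85.3 = 0.46190
Iterate (Newton) starting at ψ = 0.5:
  ψ = 0.500: g = -0.0459, g' = -0.747 → ψ = 0.439
  ψ = 0.439: g = 0.0009, g' = -0.778 → ψ = 0.440
Converged at ψ = 0.440.
Compositions from xᵢ = zᵢ/(1+ψ(Kᵢ−1)), yᵢ = Kᵢxᵢ:
  A: x = 0.201, y = 0.631
  B: x = 0.799, y = 0.369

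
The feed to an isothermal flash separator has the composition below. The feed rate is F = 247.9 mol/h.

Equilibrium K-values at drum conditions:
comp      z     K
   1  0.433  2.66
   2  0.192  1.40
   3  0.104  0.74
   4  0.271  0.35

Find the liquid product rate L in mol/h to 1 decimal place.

Rachford–Rice: g(β) = Σ zᵢ(Kᵢ−1)/(1+β(Kᵢ−1)) = 0.
g(0) = ΣzᵢKᵢ − 1 = 0.592 and g(1) = 1 − Σzᵢ/Kᵢ = -0.215, so a root lies in (0, 1).
Newton iteration, β⁰ = 0.52:
  β = 0.520: g = 0.1520, g' = -0.635 → β = 0.759
  β = 0.759: g = -0.0045, g' = -0.709 → β = 0.753
Converged at β = 0.753.
Then V = β·F = 0.7528·247.9 = 186.6 mol/h and L = F − V = 61.3 mol/h.

L = 61.3 mol/h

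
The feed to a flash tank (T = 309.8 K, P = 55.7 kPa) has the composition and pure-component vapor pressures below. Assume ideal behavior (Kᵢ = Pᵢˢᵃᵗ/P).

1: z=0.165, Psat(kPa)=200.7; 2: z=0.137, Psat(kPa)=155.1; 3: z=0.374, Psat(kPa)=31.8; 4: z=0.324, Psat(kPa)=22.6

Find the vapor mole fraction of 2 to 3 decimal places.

Raoult's law: Kᵢ = Pᵢˢᵃᵗ/P = Pᵢˢᵃᵗ/55.7.
  K_1 = 200.7/55.7 = 3.60323, K_2 = 155.1/55.7 = 2.78456, K_3 = 31.8/55.7 = 0.57092, K_4 = 22.6/55.7 = 0.40575
Newton–Raphson from β = 0.39:
  β = 0.390: g = -0.0861, g' = -0.720 → β = 0.271
  β = 0.271: g = 0.0060, g' = -0.834 → β = 0.278
Converged at β = 0.278.
Compositions from xᵢ = zᵢ/(1+β(Kᵢ−1)), yᵢ = Kᵢxᵢ:
  1: x = 0.096, y = 0.345
  2: x = 0.092, y = 0.255
  3: x = 0.425, y = 0.242
  4: x = 0.388, y = 0.157

y_2 = 0.255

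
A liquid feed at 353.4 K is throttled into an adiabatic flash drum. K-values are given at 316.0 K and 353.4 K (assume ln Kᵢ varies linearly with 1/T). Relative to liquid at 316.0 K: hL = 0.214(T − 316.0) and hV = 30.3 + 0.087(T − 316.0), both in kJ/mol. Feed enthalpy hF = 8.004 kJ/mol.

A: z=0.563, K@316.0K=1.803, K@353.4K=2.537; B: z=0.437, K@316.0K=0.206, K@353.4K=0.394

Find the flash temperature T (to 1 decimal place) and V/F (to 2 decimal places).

Adiabatic flash: solve Rachford–Rice at each trial T, then check hF = ψ·hV(T) + (1−ψ)·hL(T).
  T = 316.0 K: K = (1.803, 0.206), RR gives ψ = 0.165, H_out = 4.995 kJ/mol
  T = 353.4 K: K = (2.537, 0.394), RR gives ψ = 0.645, H_out = 24.476 kJ/mol
  T = 334.7 K: K = (2.159, 0.290), RR gives ψ = 0.416, H_out = 15.621 kJ/mol
  T = 325.4 K: K = (1.979, 0.246), RR gives ψ = 0.300, H_out = 10.752 kJ/mol
  T = 320.7 K: K = (1.890, 0.225), RR gives ψ = 0.236, H_out = 8.014 kJ/mol
  T = 318.4 K: K = (1.847, 0.216), RR gives ψ = 0.202, H_out = 6.578 kJ/mol
Linear interpolation between T = 318.4 (H_out = 6.578) and T = 320.7 (H_out = 8.014) on hF = 8.004 gives T ≈ 320.7 K, at which ψ = 0.24.

T = 320.7 K, V/F = 0.24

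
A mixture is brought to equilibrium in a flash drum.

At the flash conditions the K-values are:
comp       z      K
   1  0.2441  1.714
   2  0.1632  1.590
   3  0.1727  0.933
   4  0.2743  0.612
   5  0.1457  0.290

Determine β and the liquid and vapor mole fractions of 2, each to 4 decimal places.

β = 0.1687, x_2 = 0.1484, y_2 = 0.2360

Let β = V/F and solve Σ zᵢ(Kᵢ−1)/(1+β(Kᵢ−1)) = 0.
Check two-phase: ΣzᵢKᵢ = 1.0491 > 1 and Σzᵢ/Kᵢ = 1.3808 > 1, so g(0) = 0.0491 > 0 and g(1) = -0.3808 < 0.
Iterate (Newton) starting at β = 0.59:
  β = 0.5900: g = -0.13404, g' = -0.3807 → β = 0.2379
  β = 0.2379: g = -0.02006, g' = -0.2919 → β = 0.1692
  β = 0.1692: g = -0.00012, g' = -0.2890 → β = 0.1687
Converged at β = 0.1687.
Compositions from xᵢ = zᵢ/(1+β(Kᵢ−1)), yᵢ = Kᵢxᵢ:
  1: x = 0.2179, y = 0.3734
  2: x = 0.1484, y = 0.2360
  3: x = 0.1747, y = 0.1630
  4: x = 0.2935, y = 0.1796
  5: x = 0.1655, y = 0.0480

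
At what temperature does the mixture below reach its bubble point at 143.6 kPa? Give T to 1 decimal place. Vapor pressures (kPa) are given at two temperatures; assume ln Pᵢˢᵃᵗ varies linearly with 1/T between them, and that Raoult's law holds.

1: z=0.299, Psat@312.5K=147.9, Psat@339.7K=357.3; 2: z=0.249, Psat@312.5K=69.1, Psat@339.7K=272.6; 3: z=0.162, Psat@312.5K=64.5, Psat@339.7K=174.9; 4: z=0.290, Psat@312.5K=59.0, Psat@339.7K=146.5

Bubble-point temperature: ΣzᵢPᵢˢᵃᵗ(T) = P. Interpolate ln Pᵢˢᵃᵗ = aᵢ + bᵢ/T.
  T = 312.5 K: ΣzᵢPᵢˢᵃᵗ = 88.99 kPa
  T = 339.7 K: ΣzᵢPᵢˢᵃᵗ = 245.53 kPa
  T = 326.1 K: ΣzᵢPᵢˢᵃᵗ = 150.22 kPa
  T = 319.3 K: ΣzᵢPᵢˢᵃᵗ = 116.12 kPa
  T = 322.7 K: ΣzᵢPᵢˢᵃᵗ = 132.21 kPa
  T = 324.4 K: ΣzᵢPᵢˢᵃᵗ = 140.97 kPa
Interpolating between 324.4 K and 326.1 K gives T ≈ 324.9 K.

T = 324.9 K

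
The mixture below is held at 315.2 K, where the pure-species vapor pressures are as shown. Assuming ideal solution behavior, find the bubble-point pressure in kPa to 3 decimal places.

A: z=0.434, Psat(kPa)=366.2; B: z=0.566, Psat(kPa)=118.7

Pbub = 226.115 kPa

At the bubble point ψ → 0, so ΣzᵢKᵢ = 1 with Kᵢ = Pᵢˢᵃᵗ/P ⇒ P = ΣzᵢPᵢˢᵃᵗ.
P = 0.434·366.2 + 0.566·118.7 = 226.115 kPa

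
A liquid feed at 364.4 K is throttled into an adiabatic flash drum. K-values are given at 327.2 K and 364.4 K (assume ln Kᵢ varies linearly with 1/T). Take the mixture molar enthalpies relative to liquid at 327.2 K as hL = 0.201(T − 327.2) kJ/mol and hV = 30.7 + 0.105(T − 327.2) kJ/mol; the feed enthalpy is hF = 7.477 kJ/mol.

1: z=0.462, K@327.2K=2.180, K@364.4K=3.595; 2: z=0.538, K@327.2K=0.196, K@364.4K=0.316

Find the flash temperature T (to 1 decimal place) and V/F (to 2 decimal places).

Adiabatic flash: solve Rachford–Rice at each trial T, then check hF = ψ·hV(T) + (1−ψ)·hL(T).
  T = 327.2 K: K = (2.180, 0.196), RR gives ψ = 0.119, H_out = 3.644 kJ/mol
  T = 364.4 K: K = (3.595, 0.316), RR gives ψ = 0.468, H_out = 20.177 kJ/mol
  T = 345.8 K: K = (2.837, 0.252), RR gives ψ = 0.325, H_out = 13.133 kJ/mol
  T = 336.5 K: K = (2.496, 0.223), RR gives ψ = 0.235, H_out = 8.875 kJ/mol
  T = 331.9 K: K = (2.337, 0.209), RR gives ψ = 0.182, H_out = 6.446 kJ/mol
  T = 334.2 K: K = (2.416, 0.216), RR gives ψ = 0.209, H_out = 7.694 kJ/mol
Linear interpolation between T = 331.9 (H_out = 6.446) and T = 334.2 (H_out = 7.694) on hF = 7.477 gives T ≈ 333.8 K, at which ψ = 0.20.

T = 333.8 K, V/F = 0.20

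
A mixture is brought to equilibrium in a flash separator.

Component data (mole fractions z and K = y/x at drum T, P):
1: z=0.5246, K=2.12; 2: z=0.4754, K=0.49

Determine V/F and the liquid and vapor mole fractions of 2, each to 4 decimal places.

Material balance + equilibrium reduce to Σ zᵢ(Kᵢ−1)/(1+V/F(Kᵢ−1)) = 0.
g(0) = ΣzᵢKᵢ − 1 = 0.3451 and g(1) = 1 − Σzᵢ/Kᵢ = -0.2177, so a root lies in (0, 1).
Binary case is linear: z₁(K₁−1)(1+V/F(K₂−1)) + z₂(K₂−1)(1+V/F(K₁−1)) = 0
⇒ V/F = [z₁(K₁−1)+z₂(K₂−1)] / [−(K₁−1)(K₂−1)] = 0.34510/0.57120 = 0.6042
Compositions from xᵢ = zᵢ/(1+V/F(Kᵢ−1)), yᵢ = Kᵢxᵢ:
  1: x = 0.3129, y = 0.6633
  2: x = 0.6871, y = 0.3367

V/F = 0.6042, x_2 = 0.6871, y_2 = 0.3367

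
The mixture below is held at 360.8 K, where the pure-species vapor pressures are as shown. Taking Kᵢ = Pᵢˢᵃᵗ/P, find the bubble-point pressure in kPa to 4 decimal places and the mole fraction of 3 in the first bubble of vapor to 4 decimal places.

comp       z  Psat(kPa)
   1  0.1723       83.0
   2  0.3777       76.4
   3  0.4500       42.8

Pbub = 62.4172 kPa, y_3 = 0.3086

At the bubble point ψ → 0, so ΣzᵢKᵢ = 1 with Kᵢ = Pᵢˢᵃᵗ/P ⇒ P = ΣzᵢPᵢˢᵃᵗ.
P = 0.1723·83.0 + 0.3777·76.4 + 0.4500·42.8 = 62.4172 kPa
yᵢ = zᵢPᵢˢᵃᵗ/P ⇒ y_3 = 0.4500·42.8/62.4172 = 0.3086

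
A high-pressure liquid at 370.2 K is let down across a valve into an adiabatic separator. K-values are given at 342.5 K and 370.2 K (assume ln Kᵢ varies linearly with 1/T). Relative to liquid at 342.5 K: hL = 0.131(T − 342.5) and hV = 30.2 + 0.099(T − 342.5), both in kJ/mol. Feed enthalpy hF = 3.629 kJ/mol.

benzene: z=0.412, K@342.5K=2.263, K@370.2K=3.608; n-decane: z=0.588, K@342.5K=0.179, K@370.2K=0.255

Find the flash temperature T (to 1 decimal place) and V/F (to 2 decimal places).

Adiabatic flash: solve Rachford–Rice at each trial T, then check hF = ψ·hV(T) + (1−ψ)·hL(T).
  T = 342.5 K: K = (2.263, 0.179), RR gives ψ = 0.036, H_out = 1.095 kJ/mol
  T = 370.2 K: K = (3.608, 0.255), RR gives ψ = 0.328, H_out = 13.231 kJ/mol
  T = 356.4 K: K = (2.886, 0.215), RR gives ψ = 0.213, H_out = 8.165 kJ/mol
  T = 349.4 K: K = (2.559, 0.197), RR gives ψ = 0.136, H_out = 4.973 kJ/mol
  T = 345.9 K: K = (2.406, 0.188), RR gives ψ = 0.089, H_out = 3.120 kJ/mol
  T = 347.6 K: K = (2.480, 0.192), RR gives ψ = 0.112, H_out = 4.046 kJ/mol
Linear interpolation between T = 345.9 (H_out = 3.120) and T = 347.6 (H_out = 4.046) on hF = 3.629 gives T ≈ 346.8 K, at which ψ = 0.10.

T = 346.8 K, V/F = 0.10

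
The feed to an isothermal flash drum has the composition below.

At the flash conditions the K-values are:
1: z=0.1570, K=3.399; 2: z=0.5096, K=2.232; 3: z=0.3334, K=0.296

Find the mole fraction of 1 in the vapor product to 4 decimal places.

y_1 = 0.1965

Material balance + equilibrium reduce to Σ zᵢ(Kᵢ−1)/(1+ψ(Kᵢ−1)) = 0.
Check two-phase: ΣzᵢKᵢ = 1.7698 > 1 and Σzᵢ/Kᵢ = 1.4009 > 1, so g(0) = 0.7698 > 0 and g(1) = -0.4009 < 0.
Newton iteration, ψ⁰ = 0.64:
  ψ = 0.6400: g = 0.07241, g' = -0.9297 → ψ = 0.7179
  ψ = 0.7179: g = -0.00302, g' = -1.0152 → ψ = 0.7149
Converged at ψ = 0.7149.
Compositions from xᵢ = zᵢ/(1+ψ(Kᵢ−1)), yᵢ = Kᵢxᵢ:
  1: x = 0.0578, y = 0.1965
  2: x = 0.2710, y = 0.6048
  3: x = 0.6712, y = 0.1987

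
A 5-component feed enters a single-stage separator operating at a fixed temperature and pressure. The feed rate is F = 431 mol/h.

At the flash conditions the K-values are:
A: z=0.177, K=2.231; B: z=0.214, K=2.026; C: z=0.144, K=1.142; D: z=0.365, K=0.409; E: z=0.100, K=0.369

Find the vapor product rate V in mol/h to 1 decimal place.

V = 134.7 mol/h

Newton–Raphson from ψ = 0.42:
  ψ = 0.420: g = -0.0564, g' = -0.528 → ψ = 0.313
Converged at ψ = 0.313.
Then V = ψ·F = 0.3125·431 = 134.7 mol/h and L = F − V = 296.3 mol/h.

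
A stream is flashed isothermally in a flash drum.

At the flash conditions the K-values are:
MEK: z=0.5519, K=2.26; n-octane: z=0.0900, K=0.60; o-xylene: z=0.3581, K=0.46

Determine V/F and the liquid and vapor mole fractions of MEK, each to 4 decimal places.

Rachford–Rice: g(V/F) = Σ zᵢ(Kᵢ−1)/(1+V/F(Kᵢ−1)) = 0.
Check two-phase: ΣzᵢKᵢ = 1.4660 > 1 and Σzᵢ/Kᵢ = 1.1727 > 1, so g(0) = 0.4660 > 0 and g(1) = -0.1727 < 0.
Newton–Raphson from V/F = 0.5:
  V/F = 0.5000: g = 0.11673, g' = -0.5482 → V/F = 0.7129
  V/F = 0.7129: g = 0.00155, g' = -0.5474 → V/F = 0.7158
Converged at V/F = 0.7157.
Compositions from xᵢ = zᵢ/(1+V/F(Kᵢ−1)), yᵢ = Kᵢxᵢ:
  MEK: x = 0.2902, y = 0.6558
  n-octane: x = 0.1261, y = 0.0757
  o-xylene: x = 0.5837, y = 0.2685

V/F = 0.7157, x_MEK = 0.2902, y_MEK = 0.6558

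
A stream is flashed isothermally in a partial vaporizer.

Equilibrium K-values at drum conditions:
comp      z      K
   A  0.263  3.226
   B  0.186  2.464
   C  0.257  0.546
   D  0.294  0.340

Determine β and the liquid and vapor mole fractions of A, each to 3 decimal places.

Newton–Raphson from β = 0.5:
  β = 0.500: g = -0.0063, g' = -0.799 → β = 0.492
Converged at β = 0.492.
Compositions from xᵢ = zᵢ/(1+β(Kᵢ−1)), yᵢ = Kᵢxᵢ:
  A: x = 0.126, y = 0.405
  B: x = 0.108, y = 0.266
  C: x = 0.331, y = 0.181
  D: x = 0.435, y = 0.148

β = 0.492, x_A = 0.126, y_A = 0.405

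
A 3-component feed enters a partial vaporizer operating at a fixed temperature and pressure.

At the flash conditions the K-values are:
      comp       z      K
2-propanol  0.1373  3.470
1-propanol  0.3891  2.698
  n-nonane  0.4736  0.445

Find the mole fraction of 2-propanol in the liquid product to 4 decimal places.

x_2-propanol = 0.0505

Rachford–Rice: g(ψ) = Σ zᵢ(Kᵢ−1)/(1+ψ(Kᵢ−1)) = 0.
Check two-phase: ΣzᵢKᵢ = 1.7370 > 1 and Σzᵢ/Kᵢ = 1.2481 > 1, so g(0) = 0.7370 > 0 and g(1) = -0.2481 < 0.
Newton iteration, ψ⁰ = 0.58:
  ψ = 0.5800: g = 0.08466, g' = -0.7436 → ψ = 0.6938
  ψ = 0.6938: g = 0.00084, g' = -0.7360 → ψ = 0.6950
Converged at ψ = 0.6950.
Compositions from xᵢ = zᵢ/(1+ψ(Kᵢ−1)), yᵢ = Kᵢxᵢ:
  2-propanol: x = 0.0505, y = 0.1754
  1-propanol: x = 0.1785, y = 0.4815
  n-nonane: x = 0.7710, y = 0.3431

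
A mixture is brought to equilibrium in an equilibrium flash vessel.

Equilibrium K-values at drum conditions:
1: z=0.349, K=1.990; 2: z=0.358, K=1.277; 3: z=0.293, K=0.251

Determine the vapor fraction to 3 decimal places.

ψ = 0.443

Let ψ = V/F and solve Σ zᵢ(Kᵢ−1)/(1+ψ(Kᵢ−1)) = 0.
Feasibility: ΣzᵢKᵢ = 1.225, Σzᵢ/Kᵢ = 1.623 — both > 1, two phases present.
Newton iteration, ψ⁰ = 0.67:
  ψ = 0.670: g = -0.1492, g' = -0.806 → ψ = 0.485
  ψ = 0.485: g = -0.0237, g' = -0.583 → ψ = 0.444
  ψ = 0.444: g = -0.0006, g' = -0.556 → ψ = 0.443
Converged at ψ = 0.443.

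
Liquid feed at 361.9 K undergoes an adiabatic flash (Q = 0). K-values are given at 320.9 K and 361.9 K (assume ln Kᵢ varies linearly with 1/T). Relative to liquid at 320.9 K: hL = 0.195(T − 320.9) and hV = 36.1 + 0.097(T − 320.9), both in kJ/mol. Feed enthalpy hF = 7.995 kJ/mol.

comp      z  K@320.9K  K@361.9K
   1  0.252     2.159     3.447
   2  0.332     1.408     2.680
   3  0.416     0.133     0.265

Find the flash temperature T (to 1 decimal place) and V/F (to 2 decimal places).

Adiabatic flash: solve Rachford–Rice at each trial T, then check hF = ψ·hV(T) + (1−ψ)·hL(T).
  T = 320.9 K: K = (2.159, 1.408, 0.133), RR gives ψ = 0.096, H_out = 3.453 kJ/mol
  T = 361.9 K: K = (3.447, 2.680, 0.265), RR gives ψ = 0.584, H_out = 26.723 kJ/mol
  T = 341.4 K: K = (2.767, 1.980, 0.192), RR gives ψ = 0.398, H_out = 17.558 kJ/mol
  T = 331.1 K: K = (2.452, 1.677, 0.160), RR gives ψ = 0.271, H_out = 11.518 kJ/mol
  T = 326.0 K: K = (2.303, 1.539, 0.146), RR gives ψ = 0.192, H_out = 7.831 kJ/mol
  T = 328.6 K: K = (2.378, 1.608, 0.153), RR gives ψ = 0.234, H_out = 9.784 kJ/mol
  T = 327.3 K: K = (2.341, 1.573, 0.150), RR gives ψ = 0.214, H_out = 8.828 kJ/mol
Linear interpolation between T = 326.0 (H_out = 7.831) and T = 327.3 (H_out = 8.828) on hF = 7.995 gives T ≈ 326.2 K, at which ψ = 0.20.

T = 326.2 K, V/F = 0.20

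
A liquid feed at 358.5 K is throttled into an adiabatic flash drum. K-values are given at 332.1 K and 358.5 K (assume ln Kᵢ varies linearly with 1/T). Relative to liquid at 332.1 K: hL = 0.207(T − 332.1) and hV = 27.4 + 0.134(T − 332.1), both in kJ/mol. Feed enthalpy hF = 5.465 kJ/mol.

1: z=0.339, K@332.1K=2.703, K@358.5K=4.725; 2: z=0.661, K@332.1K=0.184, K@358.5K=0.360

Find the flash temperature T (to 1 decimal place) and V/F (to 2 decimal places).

Adiabatic flash: solve Rachford–Rice at each trial T, then check hF = ψ·hV(T) + (1−ψ)·hL(T).
  T = 332.1 K: K = (2.703, 0.184), RR gives ψ = 0.027, H_out = 0.748 kJ/mol
  T = 358.5 K: K = (4.725, 0.360), RR gives ψ = 0.352, H_out = 14.437 kJ/mol
  T = 345.3 K: K = (3.612, 0.261), RR gives ψ = 0.205, H_out = 8.165 kJ/mol
  T = 338.7 K: K = (3.134, 0.220), RR gives ψ = 0.125, H_out = 4.722 kJ/mol
  T = 342.0 K: K = (3.367, 0.240), RR gives ψ = 0.166, H_out = 6.491 kJ/mol
  T = 340.4 K: K = (3.252, 0.230), RR gives ψ = 0.147, H_out = 5.647 kJ/mol
Linear interpolation between T = 338.7 (H_out = 4.722) and T = 340.4 (H_out = 5.647) on hF = 5.465 gives T ≈ 340.1 K, at which ψ = 0.14.

T = 340.1 K, V/F = 0.14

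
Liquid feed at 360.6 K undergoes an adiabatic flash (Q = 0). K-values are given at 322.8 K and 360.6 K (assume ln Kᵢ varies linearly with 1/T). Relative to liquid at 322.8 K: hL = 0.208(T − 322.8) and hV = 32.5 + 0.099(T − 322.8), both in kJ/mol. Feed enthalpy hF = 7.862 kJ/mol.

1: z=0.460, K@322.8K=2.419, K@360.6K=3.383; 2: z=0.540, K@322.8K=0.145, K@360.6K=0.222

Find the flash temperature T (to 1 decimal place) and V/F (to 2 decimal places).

Adiabatic flash: solve Rachford–Rice at each trial T, then check hF = ψ·hV(T) + (1−ψ)·hL(T).
  T = 322.8 K: K = (2.419, 0.145), RR gives ψ = 0.157, H_out = 5.118 kJ/mol
  T = 360.6 K: K = (3.383, 0.222), RR gives ψ = 0.365, H_out = 18.211 kJ/mol
  T = 341.7 K: K = (2.887, 0.182), RR gives ψ = 0.276, H_out = 12.330 kJ/mol
  T = 332.2 K: K = (2.648, 0.163), RR gives ψ = 0.222, H_out = 8.935 kJ/mol
  T = 327.5 K: K = (2.533, 0.154), RR gives ψ = 0.191, H_out = 7.094 kJ/mol
  T = 329.9 K: K = (2.591, 0.158), RR gives ψ = 0.207, H_out = 8.049 kJ/mol
Linear interpolation between T = 327.5 (H_out = 7.094) and T = 329.9 (H_out = 8.049) on hF = 7.862 gives T ≈ 329.4 K, at which ψ = 0.20.

T = 329.4 K, V/F = 0.20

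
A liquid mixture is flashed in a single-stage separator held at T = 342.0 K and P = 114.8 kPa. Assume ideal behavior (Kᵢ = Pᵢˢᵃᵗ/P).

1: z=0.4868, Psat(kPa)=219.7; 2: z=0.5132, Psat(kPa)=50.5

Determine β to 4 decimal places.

Raoult's law: Kᵢ = Pᵢˢᵃᵗ/P = Pᵢˢᵃᵗ/114.8.
  K_1 = 219.7/114.8 = 1.913763, K_2 = 50.5/114.8 = 0.439895
Let β = V/F and solve Σ zᵢ(Kᵢ−1)/(1+β(Kᵢ−1)) = 0.
Check two-phase: ΣzᵢKᵢ = 1.1574 > 1 and Σzᵢ/Kᵢ = 1.4210 > 1, so g(0) = 0.1574 > 0 and g(1) = -0.4210 < 0.
Binary case is linear: z₁(K₁−1)(1+β(K₂−1)) + z₂(K₂−1)(1+β(K₁−1)) = 0
⇒ β = [z₁(K₁−1)+z₂(K₂−1)] / [−(K₁−1)(K₂−1)] = 0.15737/0.51180 = 0.3075

β = 0.3075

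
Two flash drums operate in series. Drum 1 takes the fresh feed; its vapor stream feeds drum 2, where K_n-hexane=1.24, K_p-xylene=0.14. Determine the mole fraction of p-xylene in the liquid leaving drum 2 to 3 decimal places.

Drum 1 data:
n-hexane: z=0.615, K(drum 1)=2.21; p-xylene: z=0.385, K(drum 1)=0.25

Drum 1:
Binary case is linear: z₁(K₁−1)(1+ψ₁(K₂−1)) + z₂(K₂−1)(1+ψ₁(K₁−1)) = 0
⇒ ψ₁ = [z₁(K₁−1)+z₂(K₂−1)] / [−(K₁−1)(K₂−1)] = 0.4554/0.9075 = 0.502
Drum-1 compositions:
  n-hexane: x = 0.383, y = 0.846
  p-xylene: x = 0.617, y = 0.154
Drum-2 feed = drum-1 vapor: z₂ = (0.8457, 0.1543).
Drum 2:
Binary case is linear: z₁(K₁−1)(1+ψ₂(K₂−1)) + z₂(K₂−1)(1+ψ₂(K₁−1)) = 0
⇒ ψ₂ = [z₁(K₁−1)+z₂(K₂−1)] / [−(K₁−1)(K₂−1)] = 0.0702/0.2064 = 0.340
  n-hexane: x = 0.782, y = 0.969
  p-xylene: x = 0.218, y = 0.031

x_p-xylene (drum 2) = 0.218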